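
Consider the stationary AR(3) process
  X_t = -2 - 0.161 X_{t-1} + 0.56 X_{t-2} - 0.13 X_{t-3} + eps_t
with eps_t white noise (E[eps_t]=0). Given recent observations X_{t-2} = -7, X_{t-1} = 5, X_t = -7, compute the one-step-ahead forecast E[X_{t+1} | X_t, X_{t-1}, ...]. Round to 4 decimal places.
E[X_{t+1} \mid \mathcal F_t] = 2.8370

For an AR(p) model X_t = c + sum_i phi_i X_{t-i} + eps_t, the
one-step-ahead conditional mean is
  E[X_{t+1} | X_t, ...] = c + sum_i phi_i X_{t+1-i}.
Substitute known values:
  E[X_{t+1} | ...] = -2 + (-0.161) * (-7) + (0.56) * (5) + (-0.13) * (-7)
                   = 2.8370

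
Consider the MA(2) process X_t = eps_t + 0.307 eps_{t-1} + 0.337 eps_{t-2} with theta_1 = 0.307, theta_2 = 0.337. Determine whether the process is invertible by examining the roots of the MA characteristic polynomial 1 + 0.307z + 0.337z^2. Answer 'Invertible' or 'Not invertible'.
\text{Invertible}

The MA(q) characteristic polynomial is P(z) = 1 + 0.307z + 0.337z^2.
Invertibility requires all roots to lie outside the unit circle, i.e. |z| > 1 for every root.
Set 1 + (0.307) z + (0.337) z^2 = 0, i.e. a z^2 + b z + c = 0 with a = 0.337, b = 0.307, c = 1.
Discriminant D = b^2 - 4ac = (0.307)^2 - 4*(0.337)*1 = 0.094249 - (1.348) = -1.253751.
D < 0, so the roots are the complex-conjugate pair z = (-b +/- i sqrt(-D)) / (2a) = -0.4555 +/- 1.6613i.
For a conjugate pair |z|^2 = z * conj(z) = (product of roots) = c/a = 1/(0.337) = 2.967359, so |z| = sqrt(2.967359) = 1.7226 for both roots.
Moduli of all roots: 1.7226, 1.7226.
All moduli strictly greater than 1? Yes.
Verdict: Invertible.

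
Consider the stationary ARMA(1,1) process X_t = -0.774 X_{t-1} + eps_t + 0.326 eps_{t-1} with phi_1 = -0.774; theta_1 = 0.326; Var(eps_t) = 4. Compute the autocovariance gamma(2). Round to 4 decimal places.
\gamma(2) = 2.5866

Multiply the model equation by X_{t-k} and take expectations. With theta_0 = psi_0 = 1 and psi_j the MA(infinity) weights, this gives
  gamma(k) - sum_i phi_i gamma(k-i) = c_k,
  c_k = sigma^2 * sum_{j=k..q} theta_j psi_{j-k}   (c_k = 0 for k > q),
using gamma(-m) = gamma(m).
psi-weights needed (psi_j = theta_j + sum_i phi_i psi_{j-i}):
  psi_1 = theta_1 + phi_1 = 0.326 + (-0.774) = -0.448
Right-hand sides:
  c_0 = sigma^2 (1 + theta_1 psi_1) = 4 * (1 + (0.326)(-0.448)) = 4 * 0.853952 = 3.415808
  c_1 = sigma^2 theta_1 = 4 * (0.326) = 1.304
  c_2 = 0
Equations for k = 0 and k = 1 (AR order 1):
  gamma(0) = phi_1 gamma(1) + c_0
  gamma(1) = phi_1 gamma(0) + c_1
Substituting the second into the first: gamma(0) (1 - phi_1^2) = c_0 + phi_1 c_1, so
  gamma(0) = (c_0 + phi_1 c_1) / (1 - phi_1^2) = (3.415808 + (-0.774)(1.304)) / (1 - (-0.774)^2) = 2.406512 / 0.400924 = 6.002414.
  gamma(1) = phi_1 gamma(0) + c_1 = (-0.774)(6.002414) + (1.304) = -3.341869.
For k = 2 (> q): gamma(2) = phi_1 gamma(1) = (-0.774)(-3.341869) = 2.586606.
Therefore gamma(2) = 2.5866 (to 4 decimal places).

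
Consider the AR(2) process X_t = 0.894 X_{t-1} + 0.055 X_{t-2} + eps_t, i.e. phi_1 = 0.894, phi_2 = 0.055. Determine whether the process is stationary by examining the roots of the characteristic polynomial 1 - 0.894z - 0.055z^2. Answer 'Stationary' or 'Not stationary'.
\text{Stationary}

The AR(p) characteristic polynomial is P(z) = 1 - 0.894z - 0.055z^2.
Stationarity requires all roots to lie outside the unit circle, i.e. |z| > 1 for every root.
Set 1 + (-0.894) z + (-0.055) z^2 = 0, i.e. a z^2 + b z + c = 0 with a = -0.055, b = -0.894, c = 1.
Discriminant D = b^2 - 4ac = (-0.894)^2 - 4*(-0.055)*1 = 0.799236 - (-0.22) = 1.019236.
D >= 0, so the roots are real: z = (-b +/- sqrt(D)) / (2a) = (0.894 +/- 1.009572) / (-0.11).
  z_1 = (0.894 + 1.009572) / (-0.11) = -17.3052,   |z_1| = 17.3052.
  z_2 = (0.894 - 1.009572) / (-0.11) = 1.0507,   |z_2| = 1.0507.
Moduli of all roots: 17.3052, 1.0507.
All moduli strictly greater than 1? Yes.
Verdict: Stationary.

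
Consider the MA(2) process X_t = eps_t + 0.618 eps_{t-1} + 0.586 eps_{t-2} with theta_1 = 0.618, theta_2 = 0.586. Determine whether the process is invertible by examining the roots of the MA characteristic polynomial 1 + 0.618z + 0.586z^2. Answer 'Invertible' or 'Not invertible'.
\text{Invertible}

The MA(q) characteristic polynomial is P(z) = 1 + 0.618z + 0.586z^2.
Invertibility requires all roots to lie outside the unit circle, i.e. |z| > 1 for every root.
Set 1 + (0.618) z + (0.586) z^2 = 0, i.e. a z^2 + b z + c = 0 with a = 0.586, b = 0.618, c = 1.
Discriminant D = b^2 - 4ac = (0.618)^2 - 4*(0.586)*1 = 0.381924 - (2.344) = -1.962076.
D < 0, so the roots are the complex-conjugate pair z = (-b +/- i sqrt(-D)) / (2a) = -0.5273 +/- 1.1952i.
For a conjugate pair |z|^2 = z * conj(z) = (product of roots) = c/a = 1/(0.586) = 1.706485, so |z| = sqrt(1.706485) = 1.3063 for both roots.
Moduli of all roots: 1.3063, 1.3063.
All moduli strictly greater than 1? Yes.
Verdict: Invertible.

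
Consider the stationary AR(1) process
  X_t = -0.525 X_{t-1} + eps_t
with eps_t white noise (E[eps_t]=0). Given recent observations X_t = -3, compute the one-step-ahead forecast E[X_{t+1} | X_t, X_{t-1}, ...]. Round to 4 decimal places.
E[X_{t+1} \mid \mathcal F_t] = 1.5750

For an AR(p) model X_t = c + sum_i phi_i X_{t-i} + eps_t, the
one-step-ahead conditional mean is
  E[X_{t+1} | X_t, ...] = c + sum_i phi_i X_{t+1-i}.
Substitute known values:
  E[X_{t+1} | ...] = (-0.525) * (-3)
                   = 1.5750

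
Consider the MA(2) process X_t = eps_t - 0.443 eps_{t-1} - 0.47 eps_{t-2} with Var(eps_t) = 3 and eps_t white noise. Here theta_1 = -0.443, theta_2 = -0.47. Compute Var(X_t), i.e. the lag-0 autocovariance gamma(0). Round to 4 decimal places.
\gamma(0) = 4.2514

For an MA(q) process X_t = eps_t + sum_i theta_i eps_{t-i} with
Var(eps_t) = sigma^2, the variance is
  gamma(0) = sigma^2 * (1 + sum_i theta_i^2).
  sum_i theta_i^2 = (-0.443)^2 + (-0.47)^2 = 0.196249 + 0.2209 = 0.417149.
  gamma(0) = 3 * (1 + 0.417149) = 3 * 1.417149 = 4.251447, which rounds to 4.2514.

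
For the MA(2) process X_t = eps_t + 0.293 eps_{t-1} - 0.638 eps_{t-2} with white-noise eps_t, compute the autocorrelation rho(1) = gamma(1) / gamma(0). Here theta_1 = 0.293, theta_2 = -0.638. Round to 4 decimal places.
\rho(1) = 0.0710

For an MA(q) process with theta_0 = 1, the autocovariance is
  gamma(k) = sigma^2 * sum_{i=0..q-k} theta_i * theta_{i+k},
and rho(k) = gamma(k) / gamma(0). Sigma^2 cancels.
  numerator   = (1)*(0.293) + (0.293)*(-0.638) = 0.106066.
  denominator = (1)^2 + (0.293)^2 + (-0.638)^2 = 1.492893.
  rho(1) = 0.106066 / 1.492893 = 0.0710.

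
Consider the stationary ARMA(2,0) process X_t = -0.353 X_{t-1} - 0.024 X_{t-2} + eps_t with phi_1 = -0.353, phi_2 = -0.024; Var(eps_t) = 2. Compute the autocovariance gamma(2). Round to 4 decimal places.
\gamma(2) = 0.2219

Multiply the model equation by X_{t-k} and take expectations. With theta_0 = psi_0 = 1 and psi_j the MA(infinity) weights, this gives
  gamma(k) - sum_i phi_i gamma(k-i) = c_k,
  c_k = sigma^2 * sum_{j=k..q} theta_j psi_{j-k}   (c_k = 0 for k > q),
using gamma(-m) = gamma(m).
Pure AR (q = 0): c_0 = sigma^2 = 2, c_k = 0 for k >= 1.
Equations for k = 0, 1, 2 (AR order 2, c_2 = 0):
  (E0) gamma(0) = phi_1 gamma(1) + phi_2 gamma(2) + c_0
  (E1) gamma(1) = phi_1 gamma(0) + phi_2 gamma(1) + c_1
  (E2) gamma(2) = phi_1 gamma(1) + phi_2 gamma(0)
From (E1): gamma(1) = A gamma(0) + B with
  A = phi_1 / (1 - phi_2) = -0.353 / 1.024 = -0.344727,   B = c_1 / (1 - phi_2) = 0 / 1.024 = 0.
Insert (E2) into (E0): gamma(0) (1 - phi_2^2) = phi_1 (1 + phi_2) gamma(1) + c_0.
  phi_1 (1 + phi_2) = (-0.353)(0.976) = -0.344528,   1 - phi_2^2 = 0.999424.
Replace gamma(1) by A gamma(0) + B and collect gamma(0):
  gamma(0) [0.999424 - (-0.344528)(-0.344727)] = c_0 = 2
  gamma(0) * 0.880656 = 2
  gamma(0) = 2 / 0.880656 = 2.271034.
  gamma(1) = A gamma(0) = (-0.344727)(2.271034) = -0.782886.
  gamma(2) = phi_1 gamma(1) + phi_2 gamma(0) = (-0.353)(-0.782886) + (-0.024)(2.271034) = 0.221854.
Therefore gamma(2) = 0.2219 (to 4 decimal places).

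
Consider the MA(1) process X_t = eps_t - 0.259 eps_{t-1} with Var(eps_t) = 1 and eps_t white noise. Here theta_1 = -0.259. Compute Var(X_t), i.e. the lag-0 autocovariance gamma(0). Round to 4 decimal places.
\gamma(0) = 1.0671

For an MA(q) process X_t = eps_t + sum_i theta_i eps_{t-i} with
Var(eps_t) = sigma^2, the variance is
  gamma(0) = sigma^2 * (1 + sum_i theta_i^2).
  sum_i theta_i^2 = (-0.259)^2 = 0.067081.
  gamma(0) = 1 * (1 + 0.067081) = 1 * 1.067081 = 1.067081, which rounds to 1.0671.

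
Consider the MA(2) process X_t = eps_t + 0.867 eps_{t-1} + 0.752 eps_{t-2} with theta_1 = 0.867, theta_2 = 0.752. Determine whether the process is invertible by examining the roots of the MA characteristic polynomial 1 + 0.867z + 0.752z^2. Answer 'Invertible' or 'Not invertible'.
\text{Invertible}

The MA(q) characteristic polynomial is P(z) = 1 + 0.867z + 0.752z^2.
Invertibility requires all roots to lie outside the unit circle, i.e. |z| > 1 for every root.
Set 1 + (0.867) z + (0.752) z^2 = 0, i.e. a z^2 + b z + c = 0 with a = 0.752, b = 0.867, c = 1.
Discriminant D = b^2 - 4ac = (0.867)^2 - 4*(0.752)*1 = 0.751689 - (3.008) = -2.256311.
D < 0, so the roots are the complex-conjugate pair z = (-b +/- i sqrt(-D)) / (2a) = -0.5765 +/- 0.9987i.
For a conjugate pair |z|^2 = z * conj(z) = (product of roots) = c/a = 1/(0.752) = 1.329787, so |z| = sqrt(1.329787) = 1.1532 for both roots.
Moduli of all roots: 1.1532, 1.1532.
All moduli strictly greater than 1? Yes.
Verdict: Invertible.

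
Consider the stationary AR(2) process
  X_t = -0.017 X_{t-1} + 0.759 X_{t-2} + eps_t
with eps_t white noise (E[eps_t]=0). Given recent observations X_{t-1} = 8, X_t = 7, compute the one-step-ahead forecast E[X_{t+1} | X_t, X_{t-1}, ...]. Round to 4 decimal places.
E[X_{t+1} \mid \mathcal F_t] = 5.9530

For an AR(p) model X_t = c + sum_i phi_i X_{t-i} + eps_t, the
one-step-ahead conditional mean is
  E[X_{t+1} | X_t, ...] = c + sum_i phi_i X_{t+1-i}.
Substitute known values:
  E[X_{t+1} | ...] = (-0.017) * (7) + (0.759) * (8)
                   = 5.9530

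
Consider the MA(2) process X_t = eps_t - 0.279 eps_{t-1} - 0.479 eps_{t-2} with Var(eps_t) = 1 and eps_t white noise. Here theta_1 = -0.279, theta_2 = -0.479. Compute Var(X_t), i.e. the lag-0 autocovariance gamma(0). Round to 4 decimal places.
\gamma(0) = 1.3073

For an MA(q) process X_t = eps_t + sum_i theta_i eps_{t-i} with
Var(eps_t) = sigma^2, the variance is
  gamma(0) = sigma^2 * (1 + sum_i theta_i^2).
  sum_i theta_i^2 = (-0.279)^2 + (-0.479)^2 = 0.077841 + 0.229441 = 0.307282.
  gamma(0) = 1 * (1 + 0.307282) = 1 * 1.307282 = 1.307282, which rounds to 1.3073.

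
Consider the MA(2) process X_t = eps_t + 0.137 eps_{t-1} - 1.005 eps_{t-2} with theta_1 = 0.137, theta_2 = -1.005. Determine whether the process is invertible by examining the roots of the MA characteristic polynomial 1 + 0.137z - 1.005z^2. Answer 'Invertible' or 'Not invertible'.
\text{Not invertible}

The MA(q) characteristic polynomial is P(z) = 1 + 0.137z - 1.005z^2.
Invertibility requires all roots to lie outside the unit circle, i.e. |z| > 1 for every root.
Set 1 + (0.137) z + (-1.005) z^2 = 0, i.e. a z^2 + b z + c = 0 with a = -1.005, b = 0.137, c = 1.
Discriminant D = b^2 - 4ac = (0.137)^2 - 4*(-1.005)*1 = 0.018769 - (-4.02) = 4.038769.
D >= 0, so the roots are real: z = (-b +/- sqrt(D)) / (2a) = (-0.137 +/- 2.009669) / (-2.01).
  z_1 = (-0.137 + 2.009669) / (-2.01) = -0.9317,   |z_1| = 0.9317.
  z_2 = (-0.137 - 2.009669) / (-2.01) = 1.068,   |z_2| = 1.068.
Moduli of all roots: 0.9317, 1.0680.
All moduli strictly greater than 1? No.
Verdict: Not invertible.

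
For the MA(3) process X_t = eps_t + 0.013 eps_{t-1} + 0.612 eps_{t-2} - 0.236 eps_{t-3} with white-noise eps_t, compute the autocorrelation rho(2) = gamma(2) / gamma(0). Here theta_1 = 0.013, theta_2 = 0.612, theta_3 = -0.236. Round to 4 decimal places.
\rho(2) = 0.4257

For an MA(q) process with theta_0 = 1, the autocovariance is
  gamma(k) = sigma^2 * sum_{i=0..q-k} theta_i * theta_{i+k},
and rho(k) = gamma(k) / gamma(0). Sigma^2 cancels.
  numerator   = (1)*(0.612) + (0.013)*(-0.236) = 0.608932.
  denominator = (1)^2 + (0.013)^2 + (0.612)^2 + (-0.236)^2 = 1.430409.
  rho(2) = 0.608932 / 1.430409 = 0.4257.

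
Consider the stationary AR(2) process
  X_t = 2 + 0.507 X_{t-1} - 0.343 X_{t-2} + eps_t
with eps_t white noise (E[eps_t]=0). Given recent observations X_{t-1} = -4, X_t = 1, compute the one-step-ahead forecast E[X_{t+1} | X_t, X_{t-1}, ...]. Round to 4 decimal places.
E[X_{t+1} \mid \mathcal F_t] = 3.8790

For an AR(p) model X_t = c + sum_i phi_i X_{t-i} + eps_t, the
one-step-ahead conditional mean is
  E[X_{t+1} | X_t, ...] = c + sum_i phi_i X_{t+1-i}.
Substitute known values:
  E[X_{t+1} | ...] = 2 + (0.507) * (1) + (-0.343) * (-4)
                   = 3.8790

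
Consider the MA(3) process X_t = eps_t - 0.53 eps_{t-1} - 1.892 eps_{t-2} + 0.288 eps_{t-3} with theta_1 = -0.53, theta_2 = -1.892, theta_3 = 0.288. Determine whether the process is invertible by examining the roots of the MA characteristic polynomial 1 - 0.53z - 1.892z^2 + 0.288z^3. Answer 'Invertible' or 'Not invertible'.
\text{Not invertible}

The MA(q) characteristic polynomial is P(z) = 1 - 0.53z - 1.892z^2 + 0.288z^3.
Invertibility requires all roots to lie outside the unit circle, i.e. |z| > 1 for every root.
Degree 3: look for a simple real root z0 first, then factor out (1 - z/z0) and solve the remaining quadratic.
Testing z0 = 0.625: P(0.625) = 1 + (-0.53)(0.625) + (-1.892)(0.625)^2 + (0.288)(0.625)^3
  = 1 + (-0.33125) + (-0.739062) + (0.070312) = 0.  So z_0 = 0.625 is a root, |z_0| = 0.625.
Divide out the factor (1 - 1.6 z) = (1 - z/z0) (since 1/z0 = 1.6):
  P(z) = (1 - 1.6 z)(1 + (1.07) z + (-0.18) z^2)
  [check: z-coef 1.07 - (1.6) = -0.53; z^2-coef -0.18 - (1.6)(1.07) = -1.892; z^3-coef -(1.6)(-0.18) = 0.288.]
Remaining roots from the quadratic factor 1 + (1.07) z + (-0.18) z^2:
  Set 1 + (1.07) z + (-0.18) z^2 = 0, i.e. a z^2 + b z + c = 0 with a = -0.18, b = 1.07, c = 1.
  Discriminant D = b^2 - 4ac = (1.07)^2 - 4*(-0.18)*1 = 1.1449 - (-0.72) = 1.8649.
  D >= 0, so the roots are real: z = (-b +/- sqrt(D)) / (2a) = (-1.07 +/- 1.365613) / (-0.36).
    z_1 = (-1.07 + 1.365613) / (-0.36) = -0.8211,   |z_1| = 0.8211.
    z_2 = (-1.07 - 1.365613) / (-0.36) = 6.7656,   |z_2| = 6.7656.
Moduli of all roots: 0.6250, 0.8211, 6.7656.
All moduli strictly greater than 1? No.
Verdict: Not invertible.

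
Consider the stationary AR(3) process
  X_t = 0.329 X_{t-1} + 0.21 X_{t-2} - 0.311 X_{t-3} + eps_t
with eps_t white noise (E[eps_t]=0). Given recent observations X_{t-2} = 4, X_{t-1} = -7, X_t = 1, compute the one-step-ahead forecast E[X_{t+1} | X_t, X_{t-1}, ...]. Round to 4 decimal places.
E[X_{t+1} \mid \mathcal F_t] = -2.3850

For an AR(p) model X_t = c + sum_i phi_i X_{t-i} + eps_t, the
one-step-ahead conditional mean is
  E[X_{t+1} | X_t, ...] = c + sum_i phi_i X_{t+1-i}.
Substitute known values:
  E[X_{t+1} | ...] = (0.329) * (1) + (0.21) * (-7) + (-0.311) * (4)
                   = -2.3850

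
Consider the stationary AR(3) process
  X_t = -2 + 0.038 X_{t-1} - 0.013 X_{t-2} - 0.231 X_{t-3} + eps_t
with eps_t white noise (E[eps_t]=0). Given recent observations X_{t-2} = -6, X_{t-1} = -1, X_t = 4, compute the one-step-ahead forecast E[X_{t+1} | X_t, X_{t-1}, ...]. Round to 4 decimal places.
E[X_{t+1} \mid \mathcal F_t] = -0.4490

For an AR(p) model X_t = c + sum_i phi_i X_{t-i} + eps_t, the
one-step-ahead conditional mean is
  E[X_{t+1} | X_t, ...] = c + sum_i phi_i X_{t+1-i}.
Substitute known values:
  E[X_{t+1} | ...] = -2 + (0.038) * (4) + (-0.013) * (-1) + (-0.231) * (-6)
                   = -0.4490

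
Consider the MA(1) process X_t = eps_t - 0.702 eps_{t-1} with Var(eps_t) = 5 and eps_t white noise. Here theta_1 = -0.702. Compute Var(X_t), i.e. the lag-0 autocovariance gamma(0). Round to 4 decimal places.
\gamma(0) = 7.4640

For an MA(q) process X_t = eps_t + sum_i theta_i eps_{t-i} with
Var(eps_t) = sigma^2, the variance is
  gamma(0) = sigma^2 * (1 + sum_i theta_i^2).
  sum_i theta_i^2 = (-0.702)^2 = 0.492804.
  gamma(0) = 5 * (1 + 0.492804) = 5 * 1.492804 = 7.46402, which rounds to 7.4640.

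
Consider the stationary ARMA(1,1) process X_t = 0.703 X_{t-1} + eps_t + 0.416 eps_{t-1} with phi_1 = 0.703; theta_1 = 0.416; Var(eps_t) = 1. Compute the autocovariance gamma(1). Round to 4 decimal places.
\gamma(1) = 2.8594

Multiply the model equation by X_{t-k} and take expectations. With theta_0 = psi_0 = 1 and psi_j the MA(infinity) weights, this gives
  gamma(k) - sum_i phi_i gamma(k-i) = c_k,
  c_k = sigma^2 * sum_{j=k..q} theta_j psi_{j-k}   (c_k = 0 for k > q),
using gamma(-m) = gamma(m).
psi-weights needed (psi_j = theta_j + sum_i phi_i psi_{j-i}):
  psi_1 = theta_1 + phi_1 = 0.416 + (0.703) = 1.119
Right-hand sides:
  c_0 = sigma^2 (1 + theta_1 psi_1) = 1 * (1 + (0.416)(1.119)) = 1 * 1.465504 = 1.465504
  c_1 = sigma^2 theta_1 = 1 * (0.416) = 0.416
  c_2 = 0
Equations for k = 0 and k = 1 (AR order 1):
  gamma(0) = phi_1 gamma(1) + c_0
  gamma(1) = phi_1 gamma(0) + c_1
Substituting the second into the first: gamma(0) (1 - phi_1^2) = c_0 + phi_1 c_1, so
  gamma(0) = (c_0 + phi_1 c_1) / (1 - phi_1^2) = (1.465504 + (0.703)(0.416)) / (1 - (0.703)^2) = 1.757952 / 0.505791 = 3.475649.
  gamma(1) = phi_1 gamma(0) + c_1 = (0.703)(3.475649) + (0.416) = 2.859381.
Therefore gamma(1) = 2.8594 (to 4 decimal places).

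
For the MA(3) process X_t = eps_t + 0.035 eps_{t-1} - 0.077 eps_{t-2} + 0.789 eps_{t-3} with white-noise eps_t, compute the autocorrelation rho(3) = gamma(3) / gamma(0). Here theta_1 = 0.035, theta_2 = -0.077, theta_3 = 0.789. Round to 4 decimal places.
\rho(3) = 0.4841

For an MA(q) process with theta_0 = 1, the autocovariance is
  gamma(k) = sigma^2 * sum_{i=0..q-k} theta_i * theta_{i+k},
and rho(k) = gamma(k) / gamma(0). Sigma^2 cancels.
  numerator   = (1)*(0.789) = 0.789.
  denominator = (1)^2 + (0.035)^2 + (-0.077)^2 + (0.789)^2 = 1.629675.
  rho(3) = 0.789 / 1.629675 = 0.4841.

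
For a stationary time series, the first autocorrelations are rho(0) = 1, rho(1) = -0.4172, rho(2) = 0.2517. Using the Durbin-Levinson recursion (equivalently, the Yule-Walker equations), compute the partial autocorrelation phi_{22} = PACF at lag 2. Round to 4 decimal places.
\phi_{22} = 0.0940

The PACF at lag k is phi_{kk}, the last component of the solution
to the Yule-Walker system G_k phi = r_k where
  (G_k)_{ij} = rho(|i - j|), (r_k)_i = rho(i), i,j = 1..k.
Equivalently, Durbin-Levinson gives phi_{kk} iteratively:
  phi_{11} = rho(1)
  phi_{kk} = [rho(k) - sum_{j=1..k-1} phi_{k-1,j} rho(k-j)]
            / [1 - sum_{j=1..k-1} phi_{k-1,j} rho(j)],
  phi_{k,j} = phi_{k-1,j} - phi_{kk} phi_{k-1,k-j},  j = 1..k-1.
Step k = 1:
  phi_11 = rho(1) = -0.4172.
Step k = 2:
  phi_22 = [rho(2) - phi_11 rho(1)] / [1 - phi_11 rho(1)] = [0.2517 - (-0.4172)(-0.4172)] / [1 - (-0.4172)(-0.4172)]
         = 0.07764416 / 0.82594416 = 0.094.
Therefore phi_{22} = 0.0940.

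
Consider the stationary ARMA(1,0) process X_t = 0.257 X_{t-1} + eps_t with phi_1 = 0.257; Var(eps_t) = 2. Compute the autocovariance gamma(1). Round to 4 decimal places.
\gamma(1) = 0.5504

Multiply the model equation by X_{t-k} and take expectations. With theta_0 = psi_0 = 1 and psi_j the MA(infinity) weights, this gives
  gamma(k) - sum_i phi_i gamma(k-i) = c_k,
  c_k = sigma^2 * sum_{j=k..q} theta_j psi_{j-k}   (c_k = 0 for k > q),
using gamma(-m) = gamma(m).
Pure AR (q = 0): c_0 = sigma^2 = 2, c_k = 0 for k >= 1.
Equations for k = 0 and k = 1 (AR order 1):
  gamma(0) = phi_1 gamma(1) + c_0
  gamma(1) = phi_1 gamma(0) + c_1
Substituting the second into the first: gamma(0) (1 - phi_1^2) = c_0 + phi_1 c_1, so
  gamma(0) = c_0 / (1 - phi_1^2) = 2 / (1 - (0.257)^2) = 2 / 0.933951 = 2.14144.
  gamma(1) = phi_1 gamma(0) = (0.257)(2.14144) = 0.55035.
Therefore gamma(1) = 0.5504 (to 4 decimal places).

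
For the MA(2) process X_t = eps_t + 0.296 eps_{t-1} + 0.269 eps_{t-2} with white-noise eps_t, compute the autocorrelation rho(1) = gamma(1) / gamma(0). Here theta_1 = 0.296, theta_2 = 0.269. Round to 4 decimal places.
\rho(1) = 0.3238

For an MA(q) process with theta_0 = 1, the autocovariance is
  gamma(k) = sigma^2 * sum_{i=0..q-k} theta_i * theta_{i+k},
and rho(k) = gamma(k) / gamma(0). Sigma^2 cancels.
  numerator   = (1)*(0.296) + (0.296)*(0.269) = 0.375624.
  denominator = (1)^2 + (0.296)^2 + (0.269)^2 = 1.159977.
  rho(1) = 0.375624 / 1.159977 = 0.3238.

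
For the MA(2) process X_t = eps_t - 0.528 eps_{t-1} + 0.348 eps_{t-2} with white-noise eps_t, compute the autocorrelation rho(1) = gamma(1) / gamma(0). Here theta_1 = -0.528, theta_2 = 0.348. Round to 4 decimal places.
\rho(1) = -0.5084

For an MA(q) process with theta_0 = 1, the autocovariance is
  gamma(k) = sigma^2 * sum_{i=0..q-k} theta_i * theta_{i+k},
and rho(k) = gamma(k) / gamma(0). Sigma^2 cancels.
  numerator   = (1)*(-0.528) + (-0.528)*(0.348) = -0.711744.
  denominator = (1)^2 + (-0.528)^2 + (0.348)^2 = 1.399888.
  rho(1) = -0.711744 / 1.399888 = -0.5084.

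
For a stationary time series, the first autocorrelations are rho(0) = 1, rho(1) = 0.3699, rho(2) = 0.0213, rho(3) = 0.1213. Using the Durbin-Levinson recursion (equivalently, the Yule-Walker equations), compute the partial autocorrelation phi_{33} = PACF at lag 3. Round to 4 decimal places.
\phi_{33} = 0.1910

The PACF at lag k is phi_{kk}, the last component of the solution
to the Yule-Walker system G_k phi = r_k where
  (G_k)_{ij} = rho(|i - j|), (r_k)_i = rho(i), i,j = 1..k.
Equivalently, Durbin-Levinson gives phi_{kk} iteratively:
  phi_{11} = rho(1)
  phi_{kk} = [rho(k) - sum_{j=1..k-1} phi_{k-1,j} rho(k-j)]
            / [1 - sum_{j=1..k-1} phi_{k-1,j} rho(j)],
  phi_{k,j} = phi_{k-1,j} - phi_{kk} phi_{k-1,k-j},  j = 1..k-1.
Step k = 1:
  phi_11 = rho(1) = 0.3699.
Step k = 2:
  phi_22 = [rho(2) - phi_11 rho(1)] / [1 - phi_11 rho(1)] = [0.0213 - (0.3699)(0.3699)] / [1 - (0.3699)(0.3699)]
         = -0.11552601 / 0.86317399 = -0.133839.
  Update: phi_21 = phi_11 - phi_22 phi_11 = 0.3699 - (-0.133839)(0.3699) = 0.419407.
Step k = 3:
  phi_33 = [rho(3) - phi_21 rho(2) - phi_22 rho(1)] / [1 - phi_21 rho(1) - phi_22 rho(2)]
    numerator   = 0.1213 - (0.419407)(0.0213) - (-0.133839)(0.3699) = 0.16187354
    denominator = 1 - (0.419407)(0.3699) - (-0.133839)(0.0213) = 0.84771215
  phi_33 = 0.16187354 / 0.84771215 = 0.191.
Therefore phi_{33} = 0.1910.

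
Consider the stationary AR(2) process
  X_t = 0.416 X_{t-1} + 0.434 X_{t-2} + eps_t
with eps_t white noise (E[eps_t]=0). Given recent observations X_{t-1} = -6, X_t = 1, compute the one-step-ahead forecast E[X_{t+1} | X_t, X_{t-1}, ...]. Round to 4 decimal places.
E[X_{t+1} \mid \mathcal F_t] = -2.1880

For an AR(p) model X_t = c + sum_i phi_i X_{t-i} + eps_t, the
one-step-ahead conditional mean is
  E[X_{t+1} | X_t, ...] = c + sum_i phi_i X_{t+1-i}.
Substitute known values:
  E[X_{t+1} | ...] = (0.416) * (1) + (0.434) * (-6)
                   = -2.1880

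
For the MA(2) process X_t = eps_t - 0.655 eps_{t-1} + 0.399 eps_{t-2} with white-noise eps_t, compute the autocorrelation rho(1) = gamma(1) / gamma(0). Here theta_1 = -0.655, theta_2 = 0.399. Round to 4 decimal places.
\rho(1) = -0.5770

For an MA(q) process with theta_0 = 1, the autocovariance is
  gamma(k) = sigma^2 * sum_{i=0..q-k} theta_i * theta_{i+k},
and rho(k) = gamma(k) / gamma(0). Sigma^2 cancels.
  numerator   = (1)*(-0.655) + (-0.655)*(0.399) = -0.916345.
  denominator = (1)^2 + (-0.655)^2 + (0.399)^2 = 1.588226.
  rho(1) = -0.916345 / 1.588226 = -0.5770.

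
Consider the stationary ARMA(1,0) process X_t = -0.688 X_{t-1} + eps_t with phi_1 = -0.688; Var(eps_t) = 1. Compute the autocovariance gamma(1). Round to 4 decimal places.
\gamma(1) = -1.3064

Multiply the model equation by X_{t-k} and take expectations. With theta_0 = psi_0 = 1 and psi_j the MA(infinity) weights, this gives
  gamma(k) - sum_i phi_i gamma(k-i) = c_k,
  c_k = sigma^2 * sum_{j=k..q} theta_j psi_{j-k}   (c_k = 0 for k > q),
using gamma(-m) = gamma(m).
Pure AR (q = 0): c_0 = sigma^2 = 1, c_k = 0 for k >= 1.
Equations for k = 0 and k = 1 (AR order 1):
  gamma(0) = phi_1 gamma(1) + c_0
  gamma(1) = phi_1 gamma(0) + c_1
Substituting the second into the first: gamma(0) (1 - phi_1^2) = c_0 + phi_1 c_1, so
  gamma(0) = c_0 / (1 - phi_1^2) = 1 / (1 - (-0.688)^2) = 1 / 0.526656 = 1.898773.
  gamma(1) = phi_1 gamma(0) = (-0.688)(1.898773) = -1.306356.
Therefore gamma(1) = -1.3064 (to 4 decimal places).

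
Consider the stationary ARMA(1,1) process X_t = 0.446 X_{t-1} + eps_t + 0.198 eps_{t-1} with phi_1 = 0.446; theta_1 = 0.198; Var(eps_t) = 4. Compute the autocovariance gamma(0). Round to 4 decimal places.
\gamma(0) = 6.0709

Multiply the model equation by X_{t-k} and take expectations. With theta_0 = psi_0 = 1 and psi_j the MA(infinity) weights, this gives
  gamma(k) - sum_i phi_i gamma(k-i) = c_k,
  c_k = sigma^2 * sum_{j=k..q} theta_j psi_{j-k}   (c_k = 0 for k > q),
using gamma(-m) = gamma(m).
psi-weights needed (psi_j = theta_j + sum_i phi_i psi_{j-i}):
  psi_1 = theta_1 + phi_1 = 0.198 + (0.446) = 0.644
Right-hand sides:
  c_0 = sigma^2 (1 + theta_1 psi_1) = 4 * (1 + (0.198)(0.644)) = 4 * 1.127512 = 4.510048
  c_1 = sigma^2 theta_1 = 4 * (0.198) = 0.792
  c_2 = 0
Equations for k = 0 and k = 1 (AR order 1):
  gamma(0) = phi_1 gamma(1) + c_0
  gamma(1) = phi_1 gamma(0) + c_1
Substituting the second into the first: gamma(0) (1 - phi_1^2) = c_0 + phi_1 c_1, so
  gamma(0) = (c_0 + phi_1 c_1) / (1 - phi_1^2) = (4.510048 + (0.446)(0.792)) / (1 - (0.446)^2) = 4.86328 / 0.801084 = 6.070874.
Therefore gamma(0) = 6.0709 (to 4 decimal places).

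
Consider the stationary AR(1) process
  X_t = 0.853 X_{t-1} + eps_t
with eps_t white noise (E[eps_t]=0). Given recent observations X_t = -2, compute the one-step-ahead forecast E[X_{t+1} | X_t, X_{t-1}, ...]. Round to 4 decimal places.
E[X_{t+1} \mid \mathcal F_t] = -1.7060

For an AR(p) model X_t = c + sum_i phi_i X_{t-i} + eps_t, the
one-step-ahead conditional mean is
  E[X_{t+1} | X_t, ...] = c + sum_i phi_i X_{t+1-i}.
Substitute known values:
  E[X_{t+1} | ...] = (0.853) * (-2)
                   = -1.7060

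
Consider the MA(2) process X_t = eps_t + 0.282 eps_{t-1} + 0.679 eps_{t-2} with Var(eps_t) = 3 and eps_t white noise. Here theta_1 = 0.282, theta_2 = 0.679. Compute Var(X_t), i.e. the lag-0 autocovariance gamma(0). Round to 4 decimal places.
\gamma(0) = 4.6217

For an MA(q) process X_t = eps_t + sum_i theta_i eps_{t-i} with
Var(eps_t) = sigma^2, the variance is
  gamma(0) = sigma^2 * (1 + sum_i theta_i^2).
  sum_i theta_i^2 = (0.282)^2 + (0.679)^2 = 0.079524 + 0.461041 = 0.540565.
  gamma(0) = 3 * (1 + 0.540565) = 3 * 1.540565 = 4.621695, which rounds to 4.6217.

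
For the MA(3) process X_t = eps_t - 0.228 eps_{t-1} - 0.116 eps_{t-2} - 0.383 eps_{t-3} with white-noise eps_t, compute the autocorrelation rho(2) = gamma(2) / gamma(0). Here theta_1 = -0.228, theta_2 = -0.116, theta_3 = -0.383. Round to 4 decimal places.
\rho(2) = -0.0237

For an MA(q) process with theta_0 = 1, the autocovariance is
  gamma(k) = sigma^2 * sum_{i=0..q-k} theta_i * theta_{i+k},
and rho(k) = gamma(k) / gamma(0). Sigma^2 cancels.
  numerator   = (1)*(-0.116) + (-0.228)*(-0.383) = -0.028676.
  denominator = (1)^2 + (-0.228)^2 + (-0.116)^2 + (-0.383)^2 = 1.212129.
  rho(2) = -0.028676 / 1.212129 = -0.0237.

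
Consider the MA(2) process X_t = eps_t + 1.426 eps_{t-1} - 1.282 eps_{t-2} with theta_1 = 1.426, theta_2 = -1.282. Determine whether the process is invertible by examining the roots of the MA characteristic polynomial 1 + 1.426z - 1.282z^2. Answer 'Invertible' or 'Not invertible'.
\text{Not invertible}

The MA(q) characteristic polynomial is P(z) = 1 + 1.426z - 1.282z^2.
Invertibility requires all roots to lie outside the unit circle, i.e. |z| > 1 for every root.
Set 1 + (1.426) z + (-1.282) z^2 = 0, i.e. a z^2 + b z + c = 0 with a = -1.282, b = 1.426, c = 1.
Discriminant D = b^2 - 4ac = (1.426)^2 - 4*(-1.282)*1 = 2.033476 - (-5.128) = 7.161476.
D >= 0, so the roots are real: z = (-b +/- sqrt(D)) / (2a) = (-1.426 +/- 2.676093) / (-2.564).
  z_1 = (-1.426 + 2.676093) / (-2.564) = -0.4876,   |z_1| = 0.4876.
  z_2 = (-1.426 - 2.676093) / (-2.564) = 1.5999,   |z_2| = 1.5999.
Moduli of all roots: 0.4876, 1.5999.
All moduli strictly greater than 1? No.
Verdict: Not invertible.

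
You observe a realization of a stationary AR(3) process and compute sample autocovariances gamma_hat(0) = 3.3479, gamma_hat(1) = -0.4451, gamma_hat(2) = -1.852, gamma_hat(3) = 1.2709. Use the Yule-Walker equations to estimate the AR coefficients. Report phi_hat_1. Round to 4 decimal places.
\hat\phi_{1} = -0.0440

The Yule-Walker equations for an AR(p) process read, in matrix form,
  Gamma_p phi = r_p,   with   (Gamma_p)_{ij} = gamma(|i - j|),
                       (r_p)_i = gamma(i),   i,j = 1..p.
Substitute the sample gammas (Toeplitz matrix and right-hand side of size 3):
  Gamma_p = [[3.3479, -0.4451, -1.852], [-0.4451, 3.3479, -0.4451], [-1.852, -0.4451, 3.3479]]
  r_p     = [-0.4451, -1.852, 1.2709]
Written out (R1..R3):
  (R1) 3.3479 phi_1 - 0.4451 phi_2 - 1.852 phi_3 = -0.4451
  (R2) -0.4451 phi_1 + 3.3479 phi_2 - 0.4451 phi_3 = -1.852
  (R3) -1.852 phi_1 - 0.4451 phi_2 + 3.3479 phi_3 = 1.2709
Gaussian elimination:
  R2 <- R2 - (-0.4451/3.3479) R1 = R2 - (-0.132949) R1:  3.288724 phi_2 - 0.691322 phi_3 = -1.911176
  R3 <- R3 - (-1.852/3.3479) R1 = R3 - (-0.553183) R1:  -0.691322 phi_2 + 2.323406 phi_3 = 1.024678
  R3 <- R3 - (-0.691322/3.288724) R2 = R3 - (-0.21021) R2:  2.178083 phi_3 = 0.622931
Back-substitution:
  phi_hat_3 = 0.622931 / 2.178083 = 0.286
  phi_hat_2 = (-1.911176 - (-0.691322)(0.286)) / 3.288724 = -0.52101
  phi_hat_1 = (-0.4451 - (-0.4451)(-0.52101) - (-1.852)(0.286)) / 3.3479 = -0.044007
So phi_hat = [-0.0440, -0.5210, 0.2860].
Therefore phi_hat_1 = -0.0440.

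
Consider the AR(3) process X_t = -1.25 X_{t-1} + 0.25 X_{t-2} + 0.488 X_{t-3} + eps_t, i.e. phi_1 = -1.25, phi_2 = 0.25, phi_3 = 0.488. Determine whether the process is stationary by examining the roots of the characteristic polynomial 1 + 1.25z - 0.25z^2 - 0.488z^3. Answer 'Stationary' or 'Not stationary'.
\text{Not stationary}

The AR(p) characteristic polynomial is P(z) = 1 + 1.25z - 0.25z^2 - 0.488z^3.
Stationarity requires all roots to lie outside the unit circle, i.e. |z| > 1 for every root.
Degree 3: look for a simple real root z0 first, then factor out (1 - z/z0) and solve the remaining quadratic.
Testing z0 = -1.25: P(-1.25) = 1 + (1.25)(-1.25) + (-0.25)(-1.25)^2 + (-0.488)(-1.25)^3
  = 1 + (-1.5625) + (-0.390625) + (0.953125) = 0.  So z_0 = -1.25 is a root, |z_0| = 1.25.
Divide out the factor (1 + 0.8 z) = (1 - z/z0) (since 1/z0 = -0.8):
  P(z) = (1 + 0.8 z)(1 + (0.45) z + (-0.61) z^2)
  [check: z-coef 0.45 - (-0.8) = 1.25; z^2-coef -0.61 - (-0.8)(0.45) = -0.25; z^3-coef -(-0.8)(-0.61) = -0.488.]
Remaining roots from the quadratic factor 1 + (0.45) z + (-0.61) z^2:
  Set 1 + (0.45) z + (-0.61) z^2 = 0, i.e. a z^2 + b z + c = 0 with a = -0.61, b = 0.45, c = 1.
  Discriminant D = b^2 - 4ac = (0.45)^2 - 4*(-0.61)*1 = 0.2025 - (-2.44) = 2.6425.
  D >= 0, so the roots are real: z = (-b +/- sqrt(D)) / (2a) = (-0.45 +/- 1.625577) / (-1.22).
    z_1 = (-0.45 + 1.625577) / (-1.22) = -0.9636,   |z_1| = 0.9636.
    z_2 = (-0.45 - 1.625577) / (-1.22) = 1.7013,   |z_2| = 1.7013.
Moduli of all roots: 1.2500, 0.9636, 1.7013.
All moduli strictly greater than 1? No.
Verdict: Not stationary.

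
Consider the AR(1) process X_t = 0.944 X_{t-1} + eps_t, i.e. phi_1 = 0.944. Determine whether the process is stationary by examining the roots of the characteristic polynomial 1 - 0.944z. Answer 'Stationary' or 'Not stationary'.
\text{Stationary}

The AR(p) characteristic polynomial is P(z) = 1 - 0.944z.
Stationarity requires all roots to lie outside the unit circle, i.e. |z| > 1 for every root.
This is linear in z: 1 + (-0.944) z = 0  =>  z = -1/(-0.944) = 1.059322,  |z| = 1.059322.
Moduli of all roots: 1.0593.
All moduli strictly greater than 1? Yes.
Verdict: Stationary.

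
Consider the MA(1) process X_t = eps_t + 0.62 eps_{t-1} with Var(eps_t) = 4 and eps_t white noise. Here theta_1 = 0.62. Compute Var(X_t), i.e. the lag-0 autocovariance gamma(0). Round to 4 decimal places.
\gamma(0) = 5.5376

For an MA(q) process X_t = eps_t + sum_i theta_i eps_{t-i} with
Var(eps_t) = sigma^2, the variance is
  gamma(0) = sigma^2 * (1 + sum_i theta_i^2).
  sum_i theta_i^2 = (0.62)^2 = 0.3844.
  gamma(0) = 4 * (1 + 0.3844) = 4 * 1.3844 = 5.5376.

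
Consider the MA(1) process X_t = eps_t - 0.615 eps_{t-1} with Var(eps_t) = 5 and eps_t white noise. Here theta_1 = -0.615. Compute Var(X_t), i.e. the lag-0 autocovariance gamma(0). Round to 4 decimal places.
\gamma(0) = 6.8911

For an MA(q) process X_t = eps_t + sum_i theta_i eps_{t-i} with
Var(eps_t) = sigma^2, the variance is
  gamma(0) = sigma^2 * (1 + sum_i theta_i^2).
  sum_i theta_i^2 = (-0.615)^2 = 0.378225.
  gamma(0) = 5 * (1 + 0.378225) = 5 * 1.378225 = 6.891125, which rounds to 6.8911.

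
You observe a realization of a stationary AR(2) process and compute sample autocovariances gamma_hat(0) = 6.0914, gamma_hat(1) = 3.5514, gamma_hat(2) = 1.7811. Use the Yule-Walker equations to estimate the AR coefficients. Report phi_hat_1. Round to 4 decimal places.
\hat\phi_{1} = 0.6250

The Yule-Walker equations for an AR(p) process read, in matrix form,
  Gamma_p phi = r_p,   with   (Gamma_p)_{ij} = gamma(|i - j|),
                       (r_p)_i = gamma(i),   i,j = 1..p.
Substitute the sample gammas (Toeplitz matrix and right-hand side of size 2):
  Gamma_p = [[6.0914, 3.5514], [3.5514, 6.0914]]
  r_p     = [3.5514, 1.7811]
Written out:
  6.0914 phi_1 + 3.5514 phi_2 = 3.5514
  3.5514 phi_1 + 6.0914 phi_2 = 1.7811
Solve by Cramer's rule:
  det = gamma(0)^2 - gamma(1)^2 = (6.0914)^2 - (3.5514)^2 = 37.10515396 - 12.61244196 = 24.492712
  phi_hat_1 = [gamma(1) gamma(0) - gamma(1) gamma(2)] / det = [(3.5514)(6.0914) - (3.5514)(1.7811)] / 24.492712 = 15.30759942 / 24.492712 = 0.625
  phi_hat_2 = [gamma(0) gamma(2) - gamma(1)^2] / det = [(6.0914)(1.7811) - (3.5514)^2] / 24.492712 = -1.76304942 / 24.492712 = -0.072
So phi_hat = [0.6250, -0.0720].
Therefore phi_hat_1 = 0.6250.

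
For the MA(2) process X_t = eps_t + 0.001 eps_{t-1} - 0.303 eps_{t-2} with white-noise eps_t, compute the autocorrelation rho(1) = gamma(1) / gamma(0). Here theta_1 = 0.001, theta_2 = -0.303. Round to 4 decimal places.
\rho(1) = 0.0006

For an MA(q) process with theta_0 = 1, the autocovariance is
  gamma(k) = sigma^2 * sum_{i=0..q-k} theta_i * theta_{i+k},
and rho(k) = gamma(k) / gamma(0). Sigma^2 cancels.
  numerator   = (1)*(0.001) + (0.001)*(-0.303) = 0.000697.
  denominator = (1)^2 + (0.001)^2 + (-0.303)^2 = 1.09181.
  rho(1) = 0.000697 / 1.09181 = 0.0006.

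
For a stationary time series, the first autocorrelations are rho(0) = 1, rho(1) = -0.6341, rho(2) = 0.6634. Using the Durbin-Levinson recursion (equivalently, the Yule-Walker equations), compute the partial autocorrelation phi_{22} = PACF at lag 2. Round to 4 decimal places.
\phi_{22} = 0.4370

The PACF at lag k is phi_{kk}, the last component of the solution
to the Yule-Walker system G_k phi = r_k where
  (G_k)_{ij} = rho(|i - j|), (r_k)_i = rho(i), i,j = 1..k.
Equivalently, Durbin-Levinson gives phi_{kk} iteratively:
  phi_{11} = rho(1)
  phi_{kk} = [rho(k) - sum_{j=1..k-1} phi_{k-1,j} rho(k-j)]
            / [1 - sum_{j=1..k-1} phi_{k-1,j} rho(j)],
  phi_{k,j} = phi_{k-1,j} - phi_{kk} phi_{k-1,k-j},  j = 1..k-1.
Step k = 1:
  phi_11 = rho(1) = -0.6341.
Step k = 2:
  phi_22 = [rho(2) - phi_11 rho(1)] / [1 - phi_11 rho(1)] = [0.6634 - (-0.6341)(-0.6341)] / [1 - (-0.6341)(-0.6341)]
         = 0.26131719 / 0.59791719 = 0.437.
Therefore phi_{22} = 0.4370.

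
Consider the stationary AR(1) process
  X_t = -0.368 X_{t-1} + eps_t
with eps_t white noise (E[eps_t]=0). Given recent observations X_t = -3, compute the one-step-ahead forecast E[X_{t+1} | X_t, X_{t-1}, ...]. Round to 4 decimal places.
E[X_{t+1} \mid \mathcal F_t] = 1.1040

For an AR(p) model X_t = c + sum_i phi_i X_{t-i} + eps_t, the
one-step-ahead conditional mean is
  E[X_{t+1} | X_t, ...] = c + sum_i phi_i X_{t+1-i}.
Substitute known values:
  E[X_{t+1} | ...] = (-0.368) * (-3)
                   = 1.1040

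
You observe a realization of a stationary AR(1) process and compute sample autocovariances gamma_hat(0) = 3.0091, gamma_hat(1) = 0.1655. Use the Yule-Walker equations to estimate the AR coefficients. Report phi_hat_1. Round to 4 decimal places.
\hat\phi_{1} = 0.0550

The Yule-Walker equations for an AR(p) process read, in matrix form,
  Gamma_p phi = r_p,   with   (Gamma_p)_{ij} = gamma(|i - j|),
                       (r_p)_i = gamma(i),   i,j = 1..p.
Substitute the sample gammas (Toeplitz matrix and right-hand side of size 1):
  Gamma_p = [[3.0091]]
  r_p     = [0.1655]
With p = 1 this is the single equation gamma(0) phi_1 = gamma(1):
  phi_hat_1 = gamma(1) / gamma(0) = 0.1655 / 3.0091 = 0.0550.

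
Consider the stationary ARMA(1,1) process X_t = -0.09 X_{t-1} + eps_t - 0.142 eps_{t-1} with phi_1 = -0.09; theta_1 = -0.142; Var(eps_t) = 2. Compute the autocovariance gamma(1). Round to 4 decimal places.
\gamma(1) = -0.4738

Multiply the model equation by X_{t-k} and take expectations. With theta_0 = psi_0 = 1 and psi_j the MA(infinity) weights, this gives
  gamma(k) - sum_i phi_i gamma(k-i) = c_k,
  c_k = sigma^2 * sum_{j=k..q} theta_j psi_{j-k}   (c_k = 0 for k > q),
using gamma(-m) = gamma(m).
psi-weights needed (psi_j = theta_j + sum_i phi_i psi_{j-i}):
  psi_1 = theta_1 + phi_1 = -0.142 + (-0.09) = -0.232
Right-hand sides:
  c_0 = sigma^2 (1 + theta_1 psi_1) = 2 * (1 + (-0.142)(-0.232)) = 2 * 1.032944 = 2.065888
  c_1 = sigma^2 theta_1 = 2 * (-0.142) = -0.284
  c_2 = 0
Equations for k = 0 and k = 1 (AR order 1):
  gamma(0) = phi_1 gamma(1) + c_0
  gamma(1) = phi_1 gamma(0) + c_1
Substituting the second into the first: gamma(0) (1 - phi_1^2) = c_0 + phi_1 c_1, so
  gamma(0) = (c_0 + phi_1 c_1) / (1 - phi_1^2) = (2.065888 + (-0.09)(-0.284)) / (1 - (-0.09)^2) = 2.091448 / 0.9919 = 2.108527.
  gamma(1) = phi_1 gamma(0) + c_1 = (-0.09)(2.108527) + (-0.284) = -0.473767.
Therefore gamma(1) = -0.4738 (to 4 decimal places).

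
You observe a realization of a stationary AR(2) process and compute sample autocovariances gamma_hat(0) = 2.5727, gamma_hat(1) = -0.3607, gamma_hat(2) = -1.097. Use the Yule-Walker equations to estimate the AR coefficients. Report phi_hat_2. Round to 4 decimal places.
\hat\phi_{2} = -0.4550

The Yule-Walker equations for an AR(p) process read, in matrix form,
  Gamma_p phi = r_p,   with   (Gamma_p)_{ij} = gamma(|i - j|),
                       (r_p)_i = gamma(i),   i,j = 1..p.
Substitute the sample gammas (Toeplitz matrix and right-hand side of size 2):
  Gamma_p = [[2.5727, -0.3607], [-0.3607, 2.5727]]
  r_p     = [-0.3607, -1.097]
Written out:
  2.5727 phi_1 - 0.3607 phi_2 = -0.3607
  -0.3607 phi_1 + 2.5727 phi_2 = -1.097
Solve by Cramer's rule:
  det = gamma(0)^2 - gamma(1)^2 = (2.5727)^2 - (-0.3607)^2 = 6.61878529 - 0.13010449 = 6.4886808
  phi_hat_1 = [gamma(1) gamma(0) - gamma(1) gamma(2)] / det = [(-0.3607)(2.5727) - (-0.3607)(-1.097)] / 6.4886808 = -1.32366079 / 6.4886808 = -0.204
  phi_hat_2 = [gamma(0) gamma(2) - gamma(1)^2] / det = [(2.5727)(-1.097) - (-0.3607)^2] / 6.4886808 = -2.95235639 / 6.4886808 = -0.455
So phi_hat = [-0.2040, -0.4550].
Therefore phi_hat_2 = -0.4550.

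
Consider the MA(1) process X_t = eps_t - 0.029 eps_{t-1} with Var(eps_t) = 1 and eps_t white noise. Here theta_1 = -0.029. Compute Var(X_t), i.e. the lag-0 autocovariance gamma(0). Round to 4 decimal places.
\gamma(0) = 1.0008

For an MA(q) process X_t = eps_t + sum_i theta_i eps_{t-i} with
Var(eps_t) = sigma^2, the variance is
  gamma(0) = sigma^2 * (1 + sum_i theta_i^2).
  sum_i theta_i^2 = (-0.029)^2 = 0.000841.
  gamma(0) = 1 * (1 + 0.000841) = 1 * 1.000841 = 1.000841, which rounds to 1.0008.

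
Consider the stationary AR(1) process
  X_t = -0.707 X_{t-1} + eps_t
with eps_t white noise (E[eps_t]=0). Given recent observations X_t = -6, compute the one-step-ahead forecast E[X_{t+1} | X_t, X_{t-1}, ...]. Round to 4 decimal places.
E[X_{t+1} \mid \mathcal F_t] = 4.2420

For an AR(p) model X_t = c + sum_i phi_i X_{t-i} + eps_t, the
one-step-ahead conditional mean is
  E[X_{t+1} | X_t, ...] = c + sum_i phi_i X_{t+1-i}.
Substitute known values:
  E[X_{t+1} | ...] = (-0.707) * (-6)
                   = 4.2420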